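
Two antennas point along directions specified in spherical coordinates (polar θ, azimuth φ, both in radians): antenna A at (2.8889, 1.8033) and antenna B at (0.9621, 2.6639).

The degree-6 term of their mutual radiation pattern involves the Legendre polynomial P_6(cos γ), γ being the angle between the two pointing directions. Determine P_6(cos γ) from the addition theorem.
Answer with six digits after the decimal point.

0.311687

Summing Y*_{l m}(θ₁,φ₁)·Y_{l m}(θ₂,φ₂) over m ∈ [−6, 6]; prefactor 4π/(2·6+1) = 0.966644:
  [-6]  conj(Y_{6,-6})(Ω₁) = -0.000021-0.000116i ; Y_{6,-6}(Ω₂) = -0.141733+0.040057i ; Δ = +0.000008+0.000016i
  [-5]  conj(Y_{6,-5})(Ω₁) = +0.001453-0.000628i ; Y_{6,-5}(Ω₂) = +0.259433-0.243208i ; Δ = +0.000224-0.000516i
  [-4]  conj(Y_{6,-4})(Ω₁) = +0.007760+0.010406i ; Y_{6,-4}(Ω₂) = -0.139935+0.395623i ; Δ = -0.005203+0.001614i
  [-3]  conj(Y_{6,-3})(Ω₁) = -0.046293+0.055240i ; Y_{6,-3}(Ω₂) = -0.016841-0.121513i ; Δ = +0.007492+0.004695i
  [-2]  conj(Y_{6,-2})(Ω₁) = -0.238892-0.119852i ; Y_{6,-2}(Ω₂) = -0.171790-0.242982i ; Δ = +0.011917+0.078636i
  [-1]  conj(Y_{6,-1})(Ω₁) = +0.135086-0.570497i ; Y_{6,-1}(Ω₂) = +0.219842+0.113808i ; Δ = +0.094625-0.110045i
  [+0]  conj(Y_{6,0})(Ω₁) = +0.439862-0.000000i ; Y_{6,0}(Ω₂) = +0.237158+0.000000i ; Δ = +0.104317+0.000000i
  [+1]  conj(Y_{6,1})(Ω₁) = -0.135086-0.570497i ; Y_{6,1}(Ω₂) = -0.219842+0.113808i ; Δ = +0.094625+0.110045i
  [+2]  conj(Y_{6,2})(Ω₁) = -0.238892+0.119852i ; Y_{6,2}(Ω₂) = -0.171790+0.242982i ; Δ = +0.011917-0.078636i
  [+3]  conj(Y_{6,3})(Ω₁) = +0.046293+0.055240i ; Y_{6,3}(Ω₂) = +0.016841-0.121513i ; Δ = +0.007492-0.004695i
  [+4]  conj(Y_{6,4})(Ω₁) = +0.007760-0.010406i ; Y_{6,4}(Ω₂) = -0.139935-0.395623i ; Δ = -0.005203-0.001614i
  [+5]  conj(Y_{6,5})(Ω₁) = -0.001453-0.000628i ; Y_{6,5}(Ω₂) = -0.259433-0.243208i ; Δ = +0.000224+0.000516i
  [+6]  conj(Y_{6,6})(Ω₁) = -0.000021+0.000116i ; Y_{6,6}(Ω₂) = -0.141733-0.040057i ; Δ = +0.000008-0.000016i
Accumulated sum +0.322442+0.000000i; after 4π/(2l+1) scaling, +0.311687+0.000000i ⇒ P_6 = 0.311687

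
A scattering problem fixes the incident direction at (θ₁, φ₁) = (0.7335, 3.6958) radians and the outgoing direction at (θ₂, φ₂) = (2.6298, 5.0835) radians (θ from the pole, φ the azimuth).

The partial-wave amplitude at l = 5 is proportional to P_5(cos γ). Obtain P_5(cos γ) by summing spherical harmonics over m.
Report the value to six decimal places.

Summing Y*_{l m}(θ₁,φ₁)·Y_{l m}(θ₂,φ₂) over m ∈ [−5, 5]; prefactor 4π/(2·5+1) = 1.142397:
  term(m=-5) = (0.000647, -0.000497)   from Y*(Ω₁)=(0.058181, -0.022604), Y(Ω₂)=(0.012549, -0.003673)
  term(m=-4) = (-0.011988, -0.010780)   from Y*(Ω₁)=(-0.131851, 0.174877), Y(Ω₂)=(-0.006349, 0.073339)
  term(m=-3) = (-0.051020, 0.083349)   from Y*(Ω₁)=(0.037752, -0.409970), Y(Ω₂)=(-0.212960, -0.104839)
  term(m=-2) = (0.156695, 0.060091)   from Y*(Ω₁)=(0.164968, 0.330984), Y(Ω₂)=(0.334434, -0.306733)
  term(m=-1) = (-0.005052, 0.027283)   from Y*(Ω₁)=(0.060351, 0.037352), Y(Ω₂)=(0.141774, 0.364325)
  term(m=+0) = (-0.071137, -0.000000)   from Y*(Ω₁)=(-0.386034, -0.000000), Y(Ω₂)=(0.184275, 0.000000)
  term(m=+1) = (-0.005052, -0.027283)   from Y*(Ω₁)=(-0.060351, 0.037352), Y(Ω₂)=(-0.141774, 0.364325)
  term(m=+2) = (0.156695, -0.060091)   from Y*(Ω₁)=(0.164968, -0.330984), Y(Ω₂)=(0.334434, 0.306733)
  term(m=+3) = (-0.051020, -0.083349)   from Y*(Ω₁)=(-0.037752, -0.409970), Y(Ω₂)=(0.212960, -0.104839)
  term(m=+4) = (-0.011988, 0.010780)   from Y*(Ω₁)=(-0.131851, -0.174877), Y(Ω₂)=(-0.006349, -0.073339)
  term(m=+5) = (0.000647, 0.000497)   from Y*(Ω₁)=(-0.058181, -0.022604), Y(Ω₂)=(-0.012549, -0.003673)
Total Σ_m = (0.107426, -0.000000). Multiply by 1.142397: (0.122723, -0.000000). P_5(cos γ) = 0.122723

0.122723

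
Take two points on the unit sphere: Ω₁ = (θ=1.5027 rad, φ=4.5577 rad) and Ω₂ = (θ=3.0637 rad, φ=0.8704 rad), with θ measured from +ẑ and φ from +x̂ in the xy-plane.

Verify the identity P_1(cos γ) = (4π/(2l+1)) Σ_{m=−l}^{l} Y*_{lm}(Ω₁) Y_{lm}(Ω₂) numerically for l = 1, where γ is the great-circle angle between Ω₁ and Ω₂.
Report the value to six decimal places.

Expand P_1 via completeness: Σ_{m} conj(Y_{1,m}) at Ω₁ times Y_{1,m} at Ω₂ —
  m=-1: Y*=(-0.053108, -0.340578)  Y=(0.017327, -0.020555)  product (-0.007921, -0.004810)
  m=+0: Y*=(0.033246, -0.000000)  Y=(-0.487121, 0.000000)  product (-0.016195, 0.000000)
  m=+1: Y*=(0.053108, -0.340578)  Y=(-0.017327, -0.020555)  product (-0.007921, 0.004810)
Σ over m = (-0.032037, 0.000000); ×(4π/3) → (-0.134195, 0.000000). Real part: -0.134195

-0.134195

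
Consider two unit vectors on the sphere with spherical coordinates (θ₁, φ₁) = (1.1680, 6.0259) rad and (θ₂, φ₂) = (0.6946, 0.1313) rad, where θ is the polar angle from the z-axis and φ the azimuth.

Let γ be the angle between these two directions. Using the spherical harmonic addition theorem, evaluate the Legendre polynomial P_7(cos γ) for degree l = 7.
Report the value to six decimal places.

-0.383916

Addition theorem: P_7(cos γ) = (4π/15) Σ_m Y*_{lm}(Ω₁) Y_{lm}(Ω₂), m = −7…7:
  m=-7: -0.06363 - 0.27152j × 0.01335 - 0.01750j = -0.00560 - 0.00251j  (running Σ = -0.00560 - 0.00251j)
  m=-6: 0.01204 - 0.44445j × 0.06973 - 0.07007j = -0.03030 - 0.03184j  (running Σ = -0.03590 - 0.03435j)
  m=-5: 0.06767 - 0.23152j × 0.20841 - 0.16058j = -0.02307 - 0.05912j  (running Σ = -0.05898 - 0.09347j)
  m=-4: -0.10649 + 0.17699j × 0.38273 - 0.22178j = -0.00150 + 0.09136j  (running Σ = -0.06048 - 0.00211j)
  m=-3: -0.23242 + 0.22621j × 0.37156 - 0.15443j = -0.05142 + 0.11994j  (running Σ = -0.11191 + 0.11783j)
  m=-2: 0.06660 - 0.03765j × -0.00495 + 0.00133j = -0.00028 + 0.00027j  (running Σ = -0.11219 + 0.11811j)
  m=-1: 0.31897 - 0.08393j × -0.38718 + 0.05113j = -0.11921 + 0.04880j  (running Σ = -0.23139 + 0.16691j)
  m=0: -0.03757 + 0.00000j × -0.12025 + 0.00000j = 0.00452 + 0.00000j  (running Σ = -0.22687 + 0.16691j)
  m=1: -0.31897 - 0.08393j × 0.38718 + 0.05113j = -0.11921 - 0.04880j  (running Σ = -0.34608 + 0.11811j)
  m=2: 0.06660 + 0.03765j × -0.00495 - 0.00133j = -0.00028 - 0.00027j  (running Σ = -0.34636 + 0.11783j)
  m=3: 0.23242 + 0.22621j × -0.37156 - 0.15443j = -0.05142 - 0.11994j  (running Σ = -0.39778 - 0.00211j)
  m=4: -0.10649 - 0.17699j × 0.38273 + 0.22178j = -0.00150 - 0.09136j  (running Σ = -0.39929 - 0.09347j)
  m=5: -0.06767 - 0.23152j × -0.20841 - 0.16058j = -0.02307 + 0.05912j  (running Σ = -0.42236 - 0.03435j)
  m=6: 0.01204 + 0.44445j × 0.06973 + 0.07007j = -0.03030 + 0.03184j  (running Σ = -0.45266 - 0.00251j)
  m=7: 0.06363 - 0.27152j × -0.01335 - 0.01750j = -0.00560 + 0.00251j  (running Σ = -0.45827 - 0.00000j)
Accumulated sum -0.45827 - 0.00000j; after 4π/(2l+1) scaling, -0.38392 - 0.00000j ⇒ P_7 = -0.383916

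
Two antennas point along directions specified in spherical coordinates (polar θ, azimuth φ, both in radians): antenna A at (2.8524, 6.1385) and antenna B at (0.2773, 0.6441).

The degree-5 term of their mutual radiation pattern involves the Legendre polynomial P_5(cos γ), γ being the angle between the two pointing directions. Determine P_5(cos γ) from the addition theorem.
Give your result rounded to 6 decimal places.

Summing Y*_{l m}(θ₁,φ₁)·Y_{l m}(θ₂,φ₂) over m ∈ [−5, 5]; prefactor 4π/(2·5+1) = 1.142397:
  term(m=-5) = -0.000000+0.000000i   from Y*(Ω₁)=+0.000656-0.000580i, Y(Ω₂)=-0.000711+0.000056i
  term(m=-4) = +0.000074-0.000001i   from Y*(Ω₁)=-0.007789+0.005089i, Y(Ω₂)=-0.006696-0.004246i
  term(m=-3) = -0.002166-0.002122i   from Y*(Ω₁)=+0.052907-0.024524i, Y(Ω₂)=-0.018389-0.048633i
  term(m=-2) = +0.000341+0.050306i   from Y*(Ω₁)=-0.222337+0.066196i, Y(Ω₂)=+0.060471-0.208255i
  term(m=-1) = +0.199135-0.200488i   from Y*(Ω₁)=+0.529803-0.077194i, Y(Ω₂)=+0.422044-0.316928i
  term(m=+0) = -0.202441-0.000000i   from Y*(Ω₁)=-0.432950-0.000000i, Y(Ω₂)=+0.467586+0.000000i
  term(m=+1) = +0.199135+0.200488i   from Y*(Ω₁)=-0.529803-0.077194i, Y(Ω₂)=-0.422044-0.316928i
  term(m=+2) = +0.000341-0.050306i   from Y*(Ω₁)=-0.222337-0.066196i, Y(Ω₂)=+0.060471+0.208255i
  term(m=+3) = -0.002166+0.002122i   from Y*(Ω₁)=-0.052907-0.024524i, Y(Ω₂)=+0.018389-0.048633i
  term(m=+4) = +0.000074+0.000001i   from Y*(Ω₁)=-0.007789-0.005089i, Y(Ω₂)=-0.006696+0.004246i
  term(m=+5) = -0.000000-0.000000i   from Y*(Ω₁)=-0.000656-0.000580i, Y(Ω₂)=+0.000711+0.000056i
Total Σ_m = +0.192326+0.000000i. Multiply by 1.142397: +0.219712+0.000000i. P_5(cos γ) = 0.219712

0.219712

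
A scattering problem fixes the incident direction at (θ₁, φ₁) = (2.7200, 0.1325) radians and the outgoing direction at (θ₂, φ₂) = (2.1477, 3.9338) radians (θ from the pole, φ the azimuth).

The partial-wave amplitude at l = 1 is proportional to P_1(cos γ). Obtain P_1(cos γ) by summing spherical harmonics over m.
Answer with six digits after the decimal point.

Expand P_1 via completeness: Σ_{m} conj(Y_{1,m}) at Ω₁ times Y_{1,m} at Ω₂ —
  term(m=-1) = -0.03235 + 0.02509j   from Y*(Ω₁)=0.14014 + 0.01868j, Y(Ω₂)=-0.20336 + 0.20615j
  term(m=+0) = 0.11881 + 0.00000j   from Y*(Ω₁)=-0.44582 + 0.00000j, Y(Ω₂)=-0.26650 + 0.00000j
  term(m=+1) = -0.03235 - 0.02509j   from Y*(Ω₁)=-0.14014 + 0.01868j, Y(Ω₂)=0.20336 + 0.20615j
Total Σ_m = 0.05411 + 0.00000j. Multiply by 4.188790: 0.22666 + 0.00000j. P_1(cos γ) = 0.226655

0.226655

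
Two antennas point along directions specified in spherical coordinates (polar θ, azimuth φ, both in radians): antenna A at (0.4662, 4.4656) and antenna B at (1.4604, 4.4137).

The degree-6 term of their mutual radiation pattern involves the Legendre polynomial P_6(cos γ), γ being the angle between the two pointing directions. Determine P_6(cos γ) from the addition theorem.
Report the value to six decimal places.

0.278760

Addition theorem: P_6(cos γ) = (4π/13) Σ_m Y*_{lm}(Ω₁) Y_{lm}(Ω₂), m = −6…6:
  m=-6: -0.00036 + 0.00397j × 0.10224 - 0.45434j = 0.00177 + 0.00057j  (running Σ = 0.00177 + 0.00057j)
  m=-5: -0.02589 - 0.00907j × -0.17829 + 0.01382j = 0.00474 + 0.00126j  (running Σ = 0.00651 + 0.00183j)
  m=-4: 0.06242 - 0.09453j × -0.11079 - 0.28061j = -0.03344 - 0.00704j  (running Σ = -0.02693 - 0.00522j)
  m=-3: 0.20595 + 0.22539j × -0.15772 + 0.12617j = -0.06092 - 0.00956j  (running Σ = -0.08785 - 0.01478j)
  m=-2: -0.44326 + 0.23847j × -0.20919 - 0.14231j = 0.12667 + 0.01320j  (running Σ = 0.03881 - 0.00158j)
  m=-1: -0.08379 - 0.33260j × -0.06161 + 0.20008j = 0.07171 + 0.00373j  (running Σ = 0.11052 + 0.00214j)
  m=0: -0.28085 + 0.00000j × -0.23975 + 0.00000j = 0.06734 + 0.00000j  (running Σ = 0.17786 + 0.00214j)
  m=1: 0.08379 - 0.33260j × 0.06161 + 0.20008j = 0.07171 - 0.00373j  (running Σ = 0.24957 - 0.00158j)
  m=2: -0.44326 - 0.23847j × -0.20919 + 0.14231j = 0.12667 - 0.01320j  (running Σ = 0.37623 - 0.01478j)
  m=3: -0.20595 + 0.22539j × 0.15772 + 0.12617j = -0.06092 + 0.00956j  (running Σ = 0.31531 - 0.00522j)
  m=4: 0.06242 + 0.09453j × -0.11079 + 0.28061j = -0.03344 + 0.00704j  (running Σ = 0.28187 + 0.00183j)
  m=5: 0.02589 - 0.00907j × 0.17829 + 0.01382j = 0.00474 - 0.00126j  (running Σ = 0.28661 + 0.00057j)
  m=6: -0.00036 - 0.00397j × 0.10224 + 0.45434j = 0.00177 - 0.00057j  (running Σ = 0.28838 + 0.00000j)
Total Σ_m = 0.28838 + 0.00000j. Multiply by 0.966644: 0.27876 + 0.00000j. P_6(cos γ) = 0.278760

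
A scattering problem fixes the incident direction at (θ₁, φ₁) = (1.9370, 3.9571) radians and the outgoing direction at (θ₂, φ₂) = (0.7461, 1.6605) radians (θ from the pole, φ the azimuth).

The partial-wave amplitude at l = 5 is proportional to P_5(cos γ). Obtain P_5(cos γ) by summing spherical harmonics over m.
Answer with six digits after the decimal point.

Expand P_5 via completeness: Σ_{m} conj(Y_{5,m}) at Ω₁ times Y_{5,m} at Ω₂ —
  [-5]  conj(Y_{5,-5})(Ω₁) = (0.195326, 0.265183) ; Y_{5,-5}(Ω₂) = (-0.029001, -0.060264) ; Δ = (0.010316, -0.019462)
  [-4]  conj(Y_{5,-4})(Ω₁) = (0.396528, 0.047989) ; Y_{5,-4}(Ω₂) = (0.214229, -0.080346) ; Δ = (0.088803, -0.021579)
  [-3]  conj(Y_{5,-3})(Ω₁) = (0.033294, -0.027763) ; Y_{5,-3}(Ω₂) = (0.110842, 0.401891) ; Δ = (0.014848, 0.010303)
  [-2]  conj(Y_{5,-2})(Ω₁) = (-0.019592, 0.324957) ; Y_{5,-2}(Ω₂) = (-0.348553, 0.063213) ; Δ = (-0.013713, -0.114503)
  [-1]  conj(Y_{5,-1})(Ω₁) = (0.092207, 0.097934) ; Y_{5,-1}(Ω₂) = (0.008624, 0.095885) ; Δ = (-0.008595, 0.009686)
  [+0]  conj(Y_{5,0})(Ω₁) = (-0.295672, -0.000000) ; Y_{5,0}(Ω₂) = (-0.380258, 0.000000) ; Δ = (0.112432, 0.000000)
  [+1]  conj(Y_{5,1})(Ω₁) = (-0.092207, 0.097934) ; Y_{5,1}(Ω₂) = (-0.008624, 0.095885) ; Δ = (-0.008595, -0.009686)
  [+2]  conj(Y_{5,2})(Ω₁) = (-0.019592, -0.324957) ; Y_{5,2}(Ω₂) = (-0.348553, -0.063213) ; Δ = (-0.013713, 0.114503)
  [+3]  conj(Y_{5,3})(Ω₁) = (-0.033294, -0.027763) ; Y_{5,3}(Ω₂) = (-0.110842, 0.401891) ; Δ = (0.014848, -0.010303)
  [+4]  conj(Y_{5,4})(Ω₁) = (0.396528, -0.047989) ; Y_{5,4}(Ω₂) = (0.214229, 0.080346) ; Δ = (0.088803, 0.021579)
  [+5]  conj(Y_{5,5})(Ω₁) = (-0.195326, 0.265183) ; Y_{5,5}(Ω₂) = (0.029001, -0.060264) ; Δ = (0.010316, 0.019462)
Σ over m = (0.295752, -0.000000); ×(4π/11) → (0.337866, -0.000000). Real part: 0.337866

0.337866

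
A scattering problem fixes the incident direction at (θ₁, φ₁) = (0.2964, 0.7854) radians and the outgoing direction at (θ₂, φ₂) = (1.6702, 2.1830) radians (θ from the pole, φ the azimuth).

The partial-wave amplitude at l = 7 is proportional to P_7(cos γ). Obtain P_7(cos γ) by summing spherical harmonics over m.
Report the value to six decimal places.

Summing Y*_{l m}(θ₁,φ₁)·Y_{l m}(θ₂,φ₂) over m ∈ [−7, 7]; prefactor 4π/(2·7+1) = 0.837758:
  term(m=-7) = -0.000041+0.000015i   from Y*(Ω₁)=+0.000064-0.000064i, Y(Ω₂)=-0.439653-0.200020i
  term(m=-6) = +0.000102+0.000173i   from Y*(Ω₁)=+0.000000-0.001111i, Y(Ω₂)=-0.155367+0.091372i
  term(m=-5) = -0.002020+0.001718i   from Y*(Ω₁)=-0.006007-0.006007i, Y(Ω₂)=+0.025123-0.311118i
  term(m=-4) = +0.007166+0.005948i   from Y*(Ω₁)=-0.045415-0.000000i, Y(Ω₂)=-0.157789-0.130967i
  term(m=-3) = -0.021963+0.038395i   from Y*(Ω₁)=-0.121386+0.121385i, Y(Ω₂)=+0.248618-0.067688i
  term(m=-2) = +0.087501+0.031583i   from Y*(Ω₁)=-0.000002+0.434361i, Y(Ω₂)=+0.072711-0.201448i
  term(m=-1) = -0.024802+0.141765i   from Y*(Ω₁)=+0.430634+0.430636i, Y(Ω₂)=+0.135803+0.193396i
  term(m=+0) = +0.023053+0.000000i   from Y*(Ω₁)=+0.106429-0.000000i, Y(Ω₂)=+0.216609+0.000000i
  term(m=+1) = -0.024802-0.141765i   from Y*(Ω₁)=-0.430634+0.430636i, Y(Ω₂)=-0.135803+0.193396i
  term(m=+2) = +0.087501-0.031583i   from Y*(Ω₁)=-0.000002-0.434361i, Y(Ω₂)=+0.072711+0.201448i
  term(m=+3) = -0.021963-0.038395i   from Y*(Ω₁)=+0.121386+0.121385i, Y(Ω₂)=-0.248618-0.067688i
  term(m=+4) = +0.007166-0.005948i   from Y*(Ω₁)=-0.045415+0.000000i, Y(Ω₂)=-0.157789+0.130967i
  term(m=+5) = -0.002020-0.001718i   from Y*(Ω₁)=+0.006007-0.006007i, Y(Ω₂)=-0.025123-0.311118i
  term(m=+6) = +0.000102-0.000173i   from Y*(Ω₁)=+0.000000+0.001111i, Y(Ω₂)=-0.155367-0.091372i
  term(m=+7) = -0.000041-0.000015i   from Y*(Ω₁)=-0.000064-0.000064i, Y(Ω₂)=+0.439653-0.200020i
Σ over m = +0.114941-0.000000i; ×(4π/15) → +0.096293-0.000000i. Real part: 0.096293

0.096293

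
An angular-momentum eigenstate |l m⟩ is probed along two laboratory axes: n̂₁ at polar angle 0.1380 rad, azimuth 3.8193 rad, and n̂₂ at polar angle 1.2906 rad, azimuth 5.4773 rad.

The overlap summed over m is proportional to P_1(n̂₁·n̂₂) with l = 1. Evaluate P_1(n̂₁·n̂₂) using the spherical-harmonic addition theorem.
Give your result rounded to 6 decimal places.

Expand P_1 via completeness: Σ_{m} conj(Y_{1,m}) at Ω₁ times Y_{1,m} at Ω₂ —
  m=-1: -0.037024-0.029800i × +0.229915+0.239534i = -0.001374-0.015720i  (running Σ = -0.001374-0.015720i)
  m=0: +0.483957-0.000000i × +0.135120+0.000000i = +0.065392+0.000000i  (running Σ = +0.064018-0.015720i)
  m=1: +0.037024-0.029800i × -0.229915+0.239534i = -0.001374+0.015720i  (running Σ = +0.062644+0.000000i)
Accumulated sum +0.062644+0.000000i; after 4π/(2l+1) scaling, +0.262402+0.000000i ⇒ P_1 = 0.262402

0.262402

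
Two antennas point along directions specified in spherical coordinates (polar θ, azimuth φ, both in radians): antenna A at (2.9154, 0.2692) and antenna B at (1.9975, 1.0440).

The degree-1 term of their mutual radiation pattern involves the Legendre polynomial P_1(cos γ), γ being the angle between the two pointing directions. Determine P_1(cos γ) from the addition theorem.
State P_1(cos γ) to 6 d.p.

0.549214

Expand P_1 via completeness: Σ_{m} conj(Y_{1,m}) at Ω₁ times Y_{1,m} at Ω₂ —
  m=-1: Y*=0.07469 + 0.02061j  Y=0.15813 - 0.27187j  product 0.01741 - 0.01705j
  m=+0: Y*=-0.47616 + 0.00000j  Y=-0.20222 + 0.00000j  product 0.09629 + 0.00000j
  m=+1: Y*=-0.07469 + 0.02061j  Y=-0.15813 - 0.27187j  product 0.01741 + 0.01705j
Σ over m = 0.13112 + 0.00000j; ×(4π/3) → 0.54921 + 0.00000j. Real part: 0.549214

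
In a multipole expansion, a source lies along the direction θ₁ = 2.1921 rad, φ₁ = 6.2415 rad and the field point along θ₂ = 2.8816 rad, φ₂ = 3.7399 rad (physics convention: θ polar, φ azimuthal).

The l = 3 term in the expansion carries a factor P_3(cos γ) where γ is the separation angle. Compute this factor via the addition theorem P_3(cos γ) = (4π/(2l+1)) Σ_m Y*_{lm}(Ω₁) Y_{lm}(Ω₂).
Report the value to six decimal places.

-0.438382

Expand P_3 via completeness: Σ_{m} conj(Y_{3,m}) at Ω₁ times Y_{3,m} at Ω₂ —
  m=-3: Y*=+0.222551-0.027977i  Y=+0.001575+0.006911i  product +0.000544+0.001494i
  m=-2: Y*=-0.391956+0.032754i  Y=-0.023857+0.060754i  product +0.007361-0.024594i
  m=-1: Y*=+0.182260-0.007602i  Y=-0.251912+0.171717i  product -0.044608+0.033212i
  m=+0: Y*=+0.283657-0.000000i  Y=-0.602103+0.000000i  product -0.170791+0.000000i
  m=+1: Y*=-0.182260-0.007602i  Y=+0.251912+0.171717i  product -0.044608-0.033212i
  m=+2: Y*=-0.391956-0.032754i  Y=-0.023857-0.060754i  product +0.007361+0.024594i
  m=+3: Y*=-0.222551-0.027977i  Y=-0.001575+0.006911i  product +0.000544-0.001494i
Accumulated sum -0.244197+0.000000i; after 4π/(2l+1) scaling, -0.438382+0.000000i ⇒ P_3 = -0.438382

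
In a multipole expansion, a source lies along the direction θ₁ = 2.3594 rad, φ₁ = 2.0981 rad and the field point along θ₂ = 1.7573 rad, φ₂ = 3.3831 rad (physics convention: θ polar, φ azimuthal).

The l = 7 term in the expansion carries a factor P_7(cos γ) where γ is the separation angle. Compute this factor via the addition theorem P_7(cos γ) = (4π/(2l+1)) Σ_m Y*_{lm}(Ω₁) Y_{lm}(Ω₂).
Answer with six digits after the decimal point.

Expand P_7 via completeness: Σ_{m} conj(Y_{7,m}) at Ω₁ times Y_{7,m} at Ω₂ —
  m=-7: Y*=-0.022570+0.036851i  Y=+0.052854+0.439239i  product -0.017380-0.007966i
  m=-6: Y*=-0.162691-0.003617i  Y=-0.037936+0.310045i  product +0.007293-0.050304i
  m=-5: Y*=-0.171157-0.309557i  Y=+0.066064-0.173795i  product -0.065107+0.009296i
  m=-4: Y*=+0.233333-0.390658i  Y=+0.184174-0.266472i  product -0.061126-0.134126i
  m=-3: Y*=+0.232355+0.002583i  Y=-0.070733+0.062606i  product -0.016597+0.014364i
  m=-2: Y*=-0.112742-0.198660i  Y=-0.282500+0.148157i  product +0.061283+0.039418i
  m=-1: Y*=+0.175485-0.301365i  Y=+0.056443-0.013903i  product +0.005715-0.019449i
  m=+0: Y*=-0.130504-0.000000i  Y=+0.316177+0.000000i  product -0.041262-0.000000i
  m=+1: Y*=-0.175485-0.301365i  Y=-0.056443-0.013903i  product +0.005715+0.019449i
  m=+2: Y*=-0.112742+0.198660i  Y=-0.282500-0.148157i  product +0.061283-0.039418i
  m=+3: Y*=-0.232355+0.002583i  Y=+0.070733+0.062606i  product -0.016597-0.014364i
  m=+4: Y*=+0.233333+0.390658i  Y=+0.184174+0.266472i  product -0.061126+0.134126i
  m=+5: Y*=+0.171157-0.309557i  Y=-0.066064-0.173795i  product -0.065107-0.009296i
  m=+6: Y*=-0.162691+0.003617i  Y=-0.037936-0.310045i  product +0.007293+0.050304i
  m=+7: Y*=+0.022570+0.036851i  Y=-0.052854+0.439239i  product -0.017380+0.007966i
Accumulated sum -0.213098-0.000000i; after 4π/(2l+1) scaling, -0.178525-0.000000i ⇒ P_7 = -0.178525

-0.178525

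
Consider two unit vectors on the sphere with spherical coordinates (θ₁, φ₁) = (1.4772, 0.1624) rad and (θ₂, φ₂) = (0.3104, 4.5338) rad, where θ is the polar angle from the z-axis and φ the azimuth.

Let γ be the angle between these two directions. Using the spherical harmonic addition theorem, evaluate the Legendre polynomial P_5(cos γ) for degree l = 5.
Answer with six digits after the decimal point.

-0.023803

Addition theorem: P_5(cos γ) = (4π/11) Σ_m Y*_{lm}(Ω₁) Y_{lm}(Ω₂), m = −5…5:
  term(m=-5) = (-0.000555, -0.000075)   from Y*(Ω₁)=(0.312418, 0.329498), Y(Ω₂)=(-0.000961, 0.000774)
  term(m=-4) = (0.000337, 0.001605)   from Y*(Ω₁)=(0.107334, 0.081528), Y(Ω₂)=(0.009190, 0.007969)
  term(m=-3) = (-0.018955, 0.011565)   from Y*(Ω₁)=(-0.277979, -0.147272), Y(Ω₂)=(0.036034, -0.060695)
  term(m=-2) = (0.030739, 0.024958)   from Y*(Ω₁)=(-0.144901, -0.048792), Y(Ω₂)=(-0.242628, -0.090545)
  term(m=-1) = (-0.051100, 0.144004)   from Y*(Ω₁)=(0.276707, 0.045336), Y(Ω₂)=(-0.096806, 0.536283)
  term(m=+0) = (0.058233, 0.000000)   from Y*(Ω₁)=(0.157322, -0.000000), Y(Ω₂)=(0.370155, 0.000000)
  term(m=+1) = (-0.051100, -0.144004)   from Y*(Ω₁)=(-0.276707, 0.045336), Y(Ω₂)=(0.096806, 0.536283)
  term(m=+2) = (0.030739, -0.024958)   from Y*(Ω₁)=(-0.144901, 0.048792), Y(Ω₂)=(-0.242628, 0.090545)
  term(m=+3) = (-0.018955, -0.011565)   from Y*(Ω₁)=(0.277979, -0.147272), Y(Ω₂)=(-0.036034, -0.060695)
  term(m=+4) = (0.000337, -0.001605)   from Y*(Ω₁)=(0.107334, -0.081528), Y(Ω₂)=(0.009190, -0.007969)
  term(m=+5) = (-0.000555, 0.000075)   from Y*(Ω₁)=(-0.312418, 0.329498), Y(Ω₂)=(0.000961, 0.000774)
Σ over m = (-0.020836, 0.000000); ×(4π/11) → (-0.023803, 0.000000). Real part: -0.023803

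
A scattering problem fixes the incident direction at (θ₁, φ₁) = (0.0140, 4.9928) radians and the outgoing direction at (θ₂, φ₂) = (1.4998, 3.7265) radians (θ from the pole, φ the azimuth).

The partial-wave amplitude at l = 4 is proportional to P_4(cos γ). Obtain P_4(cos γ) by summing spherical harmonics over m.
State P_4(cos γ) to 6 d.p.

Expand P_4 via completeness: Σ_{m} conj(Y_{4,m}) at Ω₁ times Y_{4,m} at Ω₂ —
  term(m=-4) = +0.000000-0.000000i   from Y*(Ω₁)=+0.000000+0.000000i, Y(Ω₂)=-0.304603-0.314865i
  term(m=-3) = -0.000000-0.000000i   from Y*(Ω₁)=-0.000003+0.000002i, Y(Ω₂)=+0.016116+0.086634i
  term(m=-2) = +0.000104-0.000072i   from Y*(Ω₁)=-0.000333-0.000209i, Y(Ω₂)=-0.125339+0.295644i
  term(m=-1) = -0.000788-0.002507i   from Y*(Ω₁)=+0.007328-0.025446i, Y(Ω₂)=+0.082747-0.054795i
  term(m=+0) = +0.254889+0.000000i   from Y*(Ω₁)=+0.845455-0.000000i, Y(Ω₂)=+0.301481+0.000000i
  term(m=+1) = -0.000788+0.002507i   from Y*(Ω₁)=-0.007328-0.025446i, Y(Ω₂)=-0.082747-0.054795i
  term(m=+2) = +0.000104+0.000072i   from Y*(Ω₁)=-0.000333+0.000209i, Y(Ω₂)=-0.125339-0.295644i
  term(m=+3) = -0.000000+0.000000i   from Y*(Ω₁)=+0.000003+0.000002i, Y(Ω₂)=-0.016116+0.086634i
  term(m=+4) = +0.000000+0.000000i   from Y*(Ω₁)=+0.000000-0.000000i, Y(Ω₂)=-0.304603+0.314865i
Total Σ_m = +0.253520-0.000000i. Multiply by 1.396263: +0.353980-0.000000i. P_4(cos γ) = 0.353980

0.353980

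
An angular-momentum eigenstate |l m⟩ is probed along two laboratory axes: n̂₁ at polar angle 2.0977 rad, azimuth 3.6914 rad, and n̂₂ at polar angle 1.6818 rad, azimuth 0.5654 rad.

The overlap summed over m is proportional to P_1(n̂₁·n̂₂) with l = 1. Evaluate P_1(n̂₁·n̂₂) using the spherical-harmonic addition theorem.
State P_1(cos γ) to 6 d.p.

-0.803239

Addition theorem: P_1(cos γ) = (4π/3) Σ_m Y*_{lm}(Ω₁) Y_{lm}(Ω₂), m = −1…1:
  term(m=-1) = (-0.102529, 0.001599)   from Y*(Ω₁)=(-0.254623, -0.156043), Y(Ω₂)=(0.289931, -0.183961)
  term(m=+0) = (0.013299, 0.000000)   from Y*(Ω₁)=(-0.245698, -0.000000), Y(Ω₂)=(-0.054125, 0.000000)
  term(m=+1) = (-0.102529, -0.001599)   from Y*(Ω₁)=(0.254623, -0.156043), Y(Ω₂)=(-0.289931, -0.183961)
Accumulated sum (-0.191759, 0.000000); after 4π/(2l+1) scaling, (-0.803239, 0.000000) ⇒ P_1 = -0.803239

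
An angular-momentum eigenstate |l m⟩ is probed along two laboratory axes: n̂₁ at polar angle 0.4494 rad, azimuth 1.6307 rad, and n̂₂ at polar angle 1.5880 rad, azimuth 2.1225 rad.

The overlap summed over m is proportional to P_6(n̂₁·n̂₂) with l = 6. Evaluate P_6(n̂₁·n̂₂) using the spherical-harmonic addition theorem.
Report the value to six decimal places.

Addition theorem: P_6(cos γ) = (4π/13) Σ_m Y*_{lm}(Ω₁) Y_{lm}(Ω₂), m = −6…6:
  m=-6: Y*=-0.00304 - 0.00114j  Y=0.47581 - 0.08100j  product -0.00154 - 0.00030j
  m=-5: Y*=-0.00688 + 0.02228j  Y=0.01075 - 0.02668j  product 0.00052 + 0.00042j
  m=-4: Y*=0.09782 + 0.02390j  Y=0.21111 + 0.28592j  product 0.01382 + 0.03301j
  m=-3: Y*=0.05094 - 0.28037j  Y=0.03345 - 0.00283j  product 0.00091 - 0.00952j
  m=-2: Y*=-0.49532 - 0.05963j  Y=-0.14592 + 0.28913j  product 0.08952 - 0.13451j
  m=-1: Y*=-0.02298 + 0.38318j  Y=0.01854 + 0.03012j  product -0.01197 + 0.00641j
  m=+0: Y*=-0.24126 + 0.00000j  Y=-0.31587 + 0.00000j  product 0.07621 + 0.00000j
  m=+1: Y*=0.02298 + 0.38318j  Y=-0.01854 + 0.03012j  product -0.01197 - 0.00641j
  m=+2: Y*=-0.49532 + 0.05963j  Y=-0.14592 - 0.28913j  product 0.08952 + 0.13451j
  m=+3: Y*=-0.05094 - 0.28037j  Y=-0.03345 - 0.00283j  product 0.00091 + 0.00952j
  m=+4: Y*=0.09782 - 0.02390j  Y=0.21111 - 0.28592j  product 0.01382 - 0.03301j
  m=+5: Y*=0.00688 + 0.02228j  Y=-0.01075 - 0.02668j  product 0.00052 - 0.00042j
  m=+6: Y*=-0.00304 + 0.00114j  Y=0.47581 + 0.08100j  product -0.00154 + 0.00030j
Σ over m = 0.25873 - 0.00000j; ×(4π/13) → 0.25010 - 0.00000j. Real part: 0.250101

0.250101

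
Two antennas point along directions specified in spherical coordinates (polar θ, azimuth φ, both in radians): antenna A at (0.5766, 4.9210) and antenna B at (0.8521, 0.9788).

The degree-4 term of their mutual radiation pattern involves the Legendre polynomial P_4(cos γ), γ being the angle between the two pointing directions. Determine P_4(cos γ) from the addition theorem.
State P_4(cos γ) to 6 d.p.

Term-by-term m-sum for l=4 (normalisation 4π/9 = 1.396263):
  m=-4: 0.02625 + 0.02896j × -0.10160 + 0.09923j = -0.00554 - 0.00034j  (running Σ = -0.00554 - 0.00034j)
  m=-3: -0.09960 + 0.13780j × -0.34402 - 0.07160j = 0.04413 - 0.04028j  (running Σ = 0.03859 - 0.04061j)
  m=-2: -0.35627 - 0.15791j × -0.14544 - 0.35707j = -0.00457 + 0.15018j  (running Σ = 0.03402 + 0.10957j)
  m=-1: 0.08595 - 0.40602j × 0.00451 - 0.00671j = -0.00234 - 0.00241j  (running Σ = 0.03168 + 0.10716j)
  m=0: -0.08430 + 0.00000j × -0.36260 + 0.00000j = 0.03057 + 0.00000j  (running Σ = 0.06225 + 0.10716j)
  m=1: -0.08595 - 0.40602j × -0.00451 - 0.00671j = -0.00234 + 0.00241j  (running Σ = 0.05991 + 0.10957j)
  m=2: -0.35627 + 0.15791j × -0.14544 + 0.35707j = -0.00457 - 0.15018j  (running Σ = 0.05534 - 0.04061j)
  m=3: 0.09960 + 0.13780j × 0.34402 - 0.07160j = 0.04413 + 0.04028j  (running Σ = 0.09947 - 0.00034j)
  m=4: 0.02625 - 0.02896j × -0.10160 - 0.09923j = -0.00554 + 0.00034j  (running Σ = 0.09393 + 0.00000j)
Accumulated sum 0.09393 + 0.00000j; after 4π/(2l+1) scaling, 0.13115 + 0.00000j ⇒ P_4 = 0.131153

0.131153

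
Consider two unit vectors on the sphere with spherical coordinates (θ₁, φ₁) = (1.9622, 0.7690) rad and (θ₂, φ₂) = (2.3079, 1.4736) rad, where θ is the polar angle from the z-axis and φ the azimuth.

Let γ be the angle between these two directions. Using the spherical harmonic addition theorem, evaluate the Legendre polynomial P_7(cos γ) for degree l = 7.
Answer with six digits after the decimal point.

Term-by-term m-sum for l=7 (normalisation 4π/15 = 0.837758):
  m=-7: 0.17921 - 0.22592j × -0.03838 + 0.04742j = 0.00384 + 0.01717j  (running Σ = 0.00384 + 0.01717j)
  m=-6: 0.04374 + 0.44313j × 0.17296 + 0.11410j = -0.04300 + 0.08163j  (running Σ = -0.03916 + 0.09880j)
  m=-5: -0.16845 - 0.14287j × 0.18585 - 0.35183j = -0.08157 + 0.03271j  (running Σ = -0.12073 + 0.13151j)
  m=-4: -0.22601 + 0.01485j × -0.39415 - 0.16146j = 0.09148 + 0.03064j  (running Σ = -0.02926 + 0.16215j)
  m=-3: 0.20985 - 0.23159j × -0.03059 + 0.10192j = 0.01718 + 0.02847j  (running Σ = -0.01207 + 0.19062j)
  m=-2: -0.00338 - 0.10297j × -0.31161 - 0.06135j = -0.00526 + 0.03230j  (running Σ = -0.01734 + 0.22292j)
  m=-1: 0.23273 + 0.22522j × -0.02517 + 0.25811j = -0.06399 + 0.05440j  (running Σ = -0.08133 + 0.27732j)
  m=0: 0.06545 + 0.00000j × -0.24895 + 0.00000j = -0.01629 + 0.00000j  (running Σ = -0.09762 + 0.27732j)
  m=1: -0.23273 + 0.22522j × 0.02517 + 0.25811j = -0.06399 - 0.05440j  (running Σ = -0.16161 + 0.22292j)
  m=2: -0.00338 + 0.10297j × -0.31161 + 0.06135j = -0.00526 - 0.03230j  (running Σ = -0.16687 + 0.19062j)
  m=3: -0.20985 - 0.23159j × 0.03059 + 0.10192j = 0.01718 - 0.02847j  (running Σ = -0.14969 + 0.16215j)
  m=4: -0.22601 - 0.01485j × -0.39415 + 0.16146j = 0.09148 - 0.03064j  (running Σ = -0.05821 + 0.13151j)
  m=5: 0.16845 - 0.14287j × -0.18585 - 0.35183j = -0.08157 - 0.03271j  (running Σ = -0.13978 + 0.09880j)
  m=6: 0.04374 - 0.44313j × 0.17296 - 0.11410j = -0.04300 - 0.08163j  (running Σ = -0.18278 + 0.01717j)
  m=7: -0.17921 - 0.22592j × 0.03838 + 0.04742j = 0.00384 - 0.01717j  (running Σ = -0.17894 + 0.00000j)
Accumulated sum -0.17894 + 0.00000j; after 4π/(2l+1) scaling, -0.14991 + 0.00000j ⇒ P_7 = -0.149913

-0.149913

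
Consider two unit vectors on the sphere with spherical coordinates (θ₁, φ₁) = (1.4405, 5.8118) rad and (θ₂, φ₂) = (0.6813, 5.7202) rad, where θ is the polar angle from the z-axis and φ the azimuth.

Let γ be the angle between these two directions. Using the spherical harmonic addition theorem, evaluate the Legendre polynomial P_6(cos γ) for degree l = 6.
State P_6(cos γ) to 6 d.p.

Term-by-term m-sum for l=6 (normalisation 4π/13 = 0.966644):
  [-6]  conj(Y_{6,-6})(Ω₁) = -0.436687-0.141464i ; Y_{6,-6}(Ω₂) = -0.029310-0.007058i ; Δ = +0.011801+0.007229i
  [-5]  conj(Y_{6,-5})(Ω₁) = -0.147446-0.147230i ; Y_{6,-5}(Ω₂) = -0.121990+0.041331i ; Δ = +0.024072+0.011867i
  [-4]  conj(Y_{6,-4})(Ω₁) = +0.086929+0.267009i ; Y_{6,-4}(Ω₂) = -0.199241+0.245807i ; Δ = -0.082953-0.031831i
  [-3]  conj(Y_{6,-3})(Ω₁) = -0.036220+0.229337i ; Y_{6,-3}(Ω₂) = -0.054190+0.456482i ; Δ = -0.102726-0.028962i
  [-2]  conj(Y_{6,-2})(Ω₁) = +0.132734-0.182806i ; Y_{6,-2}(Ω₂) = +0.119667+0.251037i ; Δ = +0.061775+0.011445i
  [-1]  conj(Y_{6,-1})(Ω₁) = +0.212924-0.108529i ; Y_{6,-1}(Ω₂) = -0.185347-0.116975i ; Δ = -0.052160-0.004791i
  [+0]  conj(Y_{6,0})(Ω₁) = -0.210803-0.000000i ; Y_{6,0}(Ω₂) = -0.354818+0.000000i ; Δ = +0.074797+0.000000i
  [+1]  conj(Y_{6,1})(Ω₁) = -0.212924-0.108529i ; Y_{6,1}(Ω₂) = +0.185347-0.116975i ; Δ = -0.052160+0.004791i
  [+2]  conj(Y_{6,2})(Ω₁) = +0.132734+0.182806i ; Y_{6,2}(Ω₂) = +0.119667-0.251037i ; Δ = +0.061775-0.011445i
  [+3]  conj(Y_{6,3})(Ω₁) = +0.036220+0.229337i ; Y_{6,3}(Ω₂) = +0.054190+0.456482i ; Δ = -0.102726+0.028962i
  [+4]  conj(Y_{6,4})(Ω₁) = +0.086929-0.267009i ; Y_{6,4}(Ω₂) = -0.199241-0.245807i ; Δ = -0.082953+0.031831i
  [+5]  conj(Y_{6,5})(Ω₁) = +0.147446-0.147230i ; Y_{6,5}(Ω₂) = +0.121990+0.041331i ; Δ = +0.024072-0.011867i
  [+6]  conj(Y_{6,6})(Ω₁) = -0.436687+0.141464i ; Y_{6,6}(Ω₂) = -0.029310+0.007058i ; Δ = +0.011801-0.007229i
Total Σ_m = -0.205584+0.000000i. Multiply by 0.966644: -0.198726+0.000000i. P_6(cos γ) = -0.198726

-0.198726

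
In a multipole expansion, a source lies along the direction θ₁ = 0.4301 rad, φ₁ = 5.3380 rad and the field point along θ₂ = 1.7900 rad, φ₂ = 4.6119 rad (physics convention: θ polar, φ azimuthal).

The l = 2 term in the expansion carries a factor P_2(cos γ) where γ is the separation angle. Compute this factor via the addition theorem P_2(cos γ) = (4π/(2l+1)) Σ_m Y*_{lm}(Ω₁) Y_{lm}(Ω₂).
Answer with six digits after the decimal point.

-0.482928

Addition theorem: P_2(cos γ) = (4π/5) Σ_m Y*_{lm}(Ω₁) Y_{lm}(Ω₂), m = −2…2:
  m=-2: (-0.021098, -0.063756) × (-0.360602, -0.073465) = (0.002924, 0.024541)  (running Σ = (0.002924, 0.024541))
  m=-1: (0.171453, -0.237333) × (0.016450, -0.163145) = (-0.035900, -0.031876)  (running Σ = (-0.032975, -0.007335))
  m=0: (0.466284, -0.000000) × (-0.270651, 0.000000) = (-0.126200, 0.000000)  (running Σ = (-0.159176, -0.007335))
  m=1: (-0.171453, -0.237333) × (-0.016450, -0.163145) = (-0.035900, 0.031876)  (running Σ = (-0.195075, 0.024541))
  m=2: (-0.021098, 0.063756) × (-0.360602, 0.073465) = (0.002924, -0.024541)  (running Σ = (-0.192151, 0.000000))
Accumulated sum (-0.192151, 0.000000); after 4π/(2l+1) scaling, (-0.482928, 0.000000) ⇒ P_2 = -0.482928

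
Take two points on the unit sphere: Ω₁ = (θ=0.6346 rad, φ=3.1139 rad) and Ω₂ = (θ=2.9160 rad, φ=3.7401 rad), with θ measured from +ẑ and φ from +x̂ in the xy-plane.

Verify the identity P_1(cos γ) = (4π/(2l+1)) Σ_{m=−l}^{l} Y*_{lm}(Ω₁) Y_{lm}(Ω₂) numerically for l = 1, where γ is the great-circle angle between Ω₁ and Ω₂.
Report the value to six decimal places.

Summing Y*_{l m}(θ₁,φ₁)·Y_{l m}(θ₂,φ₂) over m ∈ [−1, 1]; prefactor 4π/(2·1+1) = 4.188790:
  m=-1: Y*=-0.20475 + 0.00567j  Y=-0.06385 + 0.04354j  product 0.01283 - 0.00928j
  m=+0: Y*=0.39348 + 0.00000j  Y=-0.47622 + 0.00000j  product -0.18738 + 0.00000j
  m=+1: Y*=0.20475 + 0.00567j  Y=0.06385 + 0.04354j  product 0.01283 + 0.00928j
Total Σ_m = -0.16173 + 0.00000j. Multiply by 4.188790: -0.67745 + 0.00000j. P_1(cos γ) = -0.677453

-0.677453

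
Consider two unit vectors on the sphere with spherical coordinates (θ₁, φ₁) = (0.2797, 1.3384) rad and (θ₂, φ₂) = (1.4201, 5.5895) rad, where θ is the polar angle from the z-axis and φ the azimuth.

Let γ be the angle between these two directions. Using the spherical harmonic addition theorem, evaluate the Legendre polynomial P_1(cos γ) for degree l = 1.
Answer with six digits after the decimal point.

0.022807

Term-by-term m-sum for l=1 (normalisation 4π/3 = 4.188790):
  [-1]  conj(Y_{1,-1})(Ω₁) = 0.02197 + 0.09282j ; Y_{1,-1}(Ω₂) = 0.26264 + 0.21840j ; Δ = -0.01450 + 0.02917j
  [+0]  conj(Y_{1,0})(Ω₁) = 0.46961 + 0.00000j ; Y_{1,0}(Ω₂) = 0.07335 + 0.00000j ; Δ = 0.03445 + 0.00000j
  [+1]  conj(Y_{1,1})(Ω₁) = -0.02197 + 0.09282j ; Y_{1,1}(Ω₂) = -0.26264 + 0.21840j ; Δ = -0.01450 - 0.02917j
Accumulated sum 0.00544 + 0.00000j; after 4π/(2l+1) scaling, 0.02281 + 0.00000j ⇒ P_1 = 0.022807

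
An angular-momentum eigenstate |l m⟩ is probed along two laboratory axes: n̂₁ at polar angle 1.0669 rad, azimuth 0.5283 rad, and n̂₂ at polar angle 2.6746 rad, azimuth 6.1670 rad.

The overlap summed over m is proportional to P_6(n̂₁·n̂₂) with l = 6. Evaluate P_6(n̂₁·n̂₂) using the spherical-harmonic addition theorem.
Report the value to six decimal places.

-0.227756

Term-by-term m-sum for l=6 (normalisation 4π/13 = 0.966644):
  [-6]  conj(Y_{6,-6})(Ω₁) = -0.217774-0.006144i ; Y_{6,-6}(Ω₂) = +0.003084+0.002582i ; Δ = -0.000656-0.000581i
  [-5]  conj(Y_{6,-5})(Ω₁) = -0.365157+0.199530i ; Y_{6,-5}(Ω₂) = -0.023102-0.015166i ; Δ = +0.011462+0.000929i
  [-4]  conj(Y_{6,-4})(Ω₁) = -0.169444+0.281141i ; Y_{6,-4}(Ω₂) = +0.101810+0.051044i ; Δ = -0.031602+0.019974i
  [-3]  conj(Y_{6,-3})(Ω₁) = +0.001297-0.091976i ; Y_{6,-3}(Ω₂) = -0.287847-0.104601i ; Δ = -0.009994+0.026339i
  [-2]  conj(Y_{6,-2})(Ω₁) = -0.172326-0.305066i ; Y_{6,-2}(Ω₂) = +0.489940+0.115942i ; Δ = -0.049059-0.169444i
  [-1]  conj(Y_{6,-1})(Ω₁) = -0.030156-0.017600i ; Y_{6,-1}(Ω₂) = -0.338711-0.039531i ; Δ = +0.009518+0.007154i
  [+0]  conj(Y_{6,0})(Ω₁) = +0.335988-0.000000i ; Y_{6,0}(Ω₂) = -0.282611+0.000000i ; Δ = -0.094954+0.000000i
  [+1]  conj(Y_{6,1})(Ω₁) = +0.030156-0.017600i ; Y_{6,1}(Ω₂) = +0.338711-0.039531i ; Δ = +0.009518-0.007154i
  [+2]  conj(Y_{6,2})(Ω₁) = -0.172326+0.305066i ; Y_{6,2}(Ω₂) = +0.489940-0.115942i ; Δ = -0.049059+0.169444i
  [+3]  conj(Y_{6,3})(Ω₁) = -0.001297-0.091976i ; Y_{6,3}(Ω₂) = +0.287847-0.104601i ; Δ = -0.009994-0.026339i
  [+4]  conj(Y_{6,4})(Ω₁) = -0.169444-0.281141i ; Y_{6,4}(Ω₂) = +0.101810-0.051044i ; Δ = -0.031602-0.019974i
  [+5]  conj(Y_{6,5})(Ω₁) = +0.365157+0.199530i ; Y_{6,5}(Ω₂) = +0.023102-0.015166i ; Δ = +0.011462-0.000929i
  [+6]  conj(Y_{6,6})(Ω₁) = -0.217774+0.006144i ; Y_{6,6}(Ω₂) = +0.003084-0.002582i ; Δ = -0.000656+0.000581i
Total Σ_m = -0.235615+0.000000i. Multiply by 0.966644: -0.227756+0.000000i. P_6(cos γ) = -0.227756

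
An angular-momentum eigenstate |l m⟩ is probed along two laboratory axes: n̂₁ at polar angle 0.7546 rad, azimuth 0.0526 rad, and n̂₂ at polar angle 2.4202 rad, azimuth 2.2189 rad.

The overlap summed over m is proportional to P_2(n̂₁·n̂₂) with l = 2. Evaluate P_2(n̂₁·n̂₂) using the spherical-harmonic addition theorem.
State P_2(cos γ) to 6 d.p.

0.461956

Expand P_2 via completeness: Σ_{m} conj(Y_{2,m}) at Ω₁ times Y_{2,m} at Ω₂ —
  [-2]  conj(Y_{2,-2})(Ω₁) = (0.180246, 0.019032) ; Y_{2,-2}(Ω₂) = (-0.045684, 0.162169) ; Δ = (-0.011321, 0.028361)
  [-1]  conj(Y_{2,-1})(Ω₁) = (0.385008, 0.020270) ; Y_{2,-1}(Ω₂) = (0.231276, 0.305430) ; Δ = (0.082852, 0.122281)
  [+0]  conj(Y_{2,0})(Ω₁) = (0.186818, -0.000000) ; Y_{2,0}(Ω₂) = (0.218091, 0.000000) ; Δ = (0.040743, 0.000000)
  [+1]  conj(Y_{2,1})(Ω₁) = (-0.385008, 0.020270) ; Y_{2,1}(Ω₂) = (-0.231276, 0.305430) ; Δ = (0.082852, -0.122281)
  [+2]  conj(Y_{2,2})(Ω₁) = (0.180246, -0.019032) ; Y_{2,2}(Ω₂) = (-0.045684, -0.162169) ; Δ = (-0.011321, -0.028361)
Σ over m = (0.183806, 0.000000); ×(4π/5) → (0.461956, 0.000000). Real part: 0.461956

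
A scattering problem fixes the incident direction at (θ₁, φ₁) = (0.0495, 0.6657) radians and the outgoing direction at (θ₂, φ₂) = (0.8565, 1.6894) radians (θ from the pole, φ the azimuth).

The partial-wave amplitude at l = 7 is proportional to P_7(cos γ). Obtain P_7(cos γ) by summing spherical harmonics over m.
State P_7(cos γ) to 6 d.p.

0.224025

Expand P_7 via completeness: Σ_{m} conj(Y_{7,m}) at Ω₁ times Y_{7,m} at Ω₂ —
  term(m=-7) = +0.000000-0.000000i   from Y*(Ω₁)=-0.000000-0.000000i, Y(Ω₂)=+0.051876+0.047422i
  term(m=-6) = +0.000000+0.000000i   from Y*(Ω₁)=-0.000000-0.000000i, Y(Ω₂)=-0.172676+0.148907i
  term(m=-5) = +0.000000+0.000000i   from Y*(Ω₁)=-0.000001-0.000000i, Y(Ω₂)=-0.231190-0.343044i
  term(m=-4) = -0.000010+0.000014i   from Y*(Ω₁)=-0.000039+0.000020i, Y(Ω₂)=+0.359388-0.184557i
  term(m=-3) = -0.000051-0.000004i   from Y*(Ω₁)=-0.000440+0.000970i, Y(Ω₂)=+0.016817+0.045251i
  term(m=-2) = +0.002868+0.005554i   from Y*(Ω₁)=+0.004315+0.017680i, Y(Ω₂)=+0.333858-0.080713i
  term(m=-1) = -0.021584+0.035435i   from Y*(Ω₁)=+0.156465+0.122869i, Y(Ω₂)=+0.024678+0.207091i
  term(m=+0) = +0.304965+0.000000i   from Y*(Ω₁)=+1.055387-0.000000i, Y(Ω₂)=+0.288960+0.000000i
  term(m=+1) = -0.021584-0.035435i   from Y*(Ω₁)=-0.156465+0.122869i, Y(Ω₂)=-0.024678+0.207091i
  term(m=+2) = +0.002868-0.005554i   from Y*(Ω₁)=+0.004315-0.017680i, Y(Ω₂)=+0.333858+0.080713i
  term(m=+3) = -0.000051+0.000004i   from Y*(Ω₁)=+0.000440+0.000970i, Y(Ω₂)=-0.016817+0.045251i
  term(m=+4) = -0.000010-0.000014i   from Y*(Ω₁)=-0.000039-0.000020i, Y(Ω₂)=+0.359388+0.184557i
  term(m=+5) = +0.000000-0.000000i   from Y*(Ω₁)=+0.000001-0.000000i, Y(Ω₂)=+0.231190-0.343044i
  term(m=+6) = +0.000000-0.000000i   from Y*(Ω₁)=-0.000000+0.000000i, Y(Ω₂)=-0.172676-0.148907i
  term(m=+7) = +0.000000+0.000000i   from Y*(Ω₁)=+0.000000-0.000000i, Y(Ω₂)=-0.051876+0.047422i
Accumulated sum +0.267410+0.000000i; after 4π/(2l+1) scaling, +0.224025+0.000000i ⇒ P_7 = 0.224025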